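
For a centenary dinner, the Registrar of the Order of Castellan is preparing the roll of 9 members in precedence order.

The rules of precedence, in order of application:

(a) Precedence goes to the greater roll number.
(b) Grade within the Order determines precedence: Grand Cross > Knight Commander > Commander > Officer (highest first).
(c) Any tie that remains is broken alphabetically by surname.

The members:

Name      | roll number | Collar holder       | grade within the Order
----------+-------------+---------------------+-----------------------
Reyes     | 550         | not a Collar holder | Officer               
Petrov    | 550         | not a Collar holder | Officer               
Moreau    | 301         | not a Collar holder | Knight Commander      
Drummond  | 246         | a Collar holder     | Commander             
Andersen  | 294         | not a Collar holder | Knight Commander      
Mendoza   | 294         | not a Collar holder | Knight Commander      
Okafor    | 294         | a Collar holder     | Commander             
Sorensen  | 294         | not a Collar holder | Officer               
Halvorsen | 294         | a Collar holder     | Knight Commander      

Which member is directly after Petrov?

By roll number (higher first): Petrov and Reyes (both 550); then Moreau (301); then Andersen, Halvorsen, Mendoza, Okafor and Sorensen (each 294); then Drummond (246).
Petrov and Reyes are each Officer, so the next rule applies.
Among Petrov and Reyes, alphabetically by surname: Petrov before Reyes.
Among Andersen, Halvorsen, Mendoza, Okafor and Sorensen, by grade within the Order: Andersen, Halvorsen and Mendoza (Knight Commander) before Okafor (Commander) before Sorensen (Officer).
Among Andersen, Halvorsen and Mendoza, alphabetically by surname: Andersen before Halvorsen before Mendoza.
Order: Petrov, Reyes, Moreau, Andersen, Halvorsen, Mendoza, Okafor, Sorensen, Drummond.

Reyes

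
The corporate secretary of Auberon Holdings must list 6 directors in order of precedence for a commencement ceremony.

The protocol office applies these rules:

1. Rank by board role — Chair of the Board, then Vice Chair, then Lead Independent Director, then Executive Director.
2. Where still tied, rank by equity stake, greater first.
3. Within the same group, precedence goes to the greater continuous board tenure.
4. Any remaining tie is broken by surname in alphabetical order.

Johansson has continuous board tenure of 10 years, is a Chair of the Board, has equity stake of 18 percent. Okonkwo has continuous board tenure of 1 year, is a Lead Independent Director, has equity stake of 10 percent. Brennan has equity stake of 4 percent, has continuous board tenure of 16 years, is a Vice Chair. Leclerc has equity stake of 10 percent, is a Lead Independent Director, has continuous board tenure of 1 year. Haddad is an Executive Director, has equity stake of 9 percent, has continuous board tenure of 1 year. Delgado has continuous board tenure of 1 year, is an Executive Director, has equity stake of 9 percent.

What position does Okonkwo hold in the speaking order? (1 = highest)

4

By board role: Johansson (Chair of the Board); then Brennan (Vice Chair); then Leclerc and Okonkwo (Lead Independent Director); then Delgado and Haddad (Executive Director).
Leclerc and Okonkwo both have equity stake 10 percent, so the next rule applies.
Leclerc and Okonkwo both have continuous board tenure 1 year, so the next rule applies.
Among Leclerc and Okonkwo, alphabetically by surname: Leclerc before Okonkwo.
Delgado and Haddad both have equity stake 9 percent, so the next rule applies.
Delgado and Haddad both have continuous board tenure 1 year, so the next rule applies.
Among Delgado and Haddad, alphabetically by surname: Delgado before Haddad.
Order: Johansson, Brennan, Leclerc, Okonkwo, Delgado, Haddad. So position 4.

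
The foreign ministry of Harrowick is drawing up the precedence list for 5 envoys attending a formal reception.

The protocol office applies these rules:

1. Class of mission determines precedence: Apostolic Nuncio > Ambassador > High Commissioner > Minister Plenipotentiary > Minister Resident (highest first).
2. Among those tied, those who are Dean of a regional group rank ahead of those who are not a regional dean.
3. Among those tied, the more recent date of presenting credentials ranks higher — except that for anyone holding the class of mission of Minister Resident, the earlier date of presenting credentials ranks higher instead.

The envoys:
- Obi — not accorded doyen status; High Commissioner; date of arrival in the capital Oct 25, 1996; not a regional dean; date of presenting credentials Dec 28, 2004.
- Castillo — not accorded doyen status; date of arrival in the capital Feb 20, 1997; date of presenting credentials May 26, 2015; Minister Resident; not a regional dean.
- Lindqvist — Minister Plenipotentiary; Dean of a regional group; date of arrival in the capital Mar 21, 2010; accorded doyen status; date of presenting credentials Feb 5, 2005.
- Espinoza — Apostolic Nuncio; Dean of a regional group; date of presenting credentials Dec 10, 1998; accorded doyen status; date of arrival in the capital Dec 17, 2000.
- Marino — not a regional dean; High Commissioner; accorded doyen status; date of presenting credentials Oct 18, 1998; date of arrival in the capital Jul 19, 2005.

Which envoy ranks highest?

Espinoza

By class of mission: Espinoza (Apostolic Nuncio); then Obi and Marino (High Commissioner); then Lindqvist (Minister Plenipotentiary); then Castillo (Minister Resident).
Obi and Marino are each not a regional dean, so the next rule applies.
Among Obi and Marino, by date of presenting credentials (later first): Obi (Dec 28, 2004) before Marino (Oct 18, 1998).
Order: Espinoza, Obi, Marino, Lindqvist, Castillo.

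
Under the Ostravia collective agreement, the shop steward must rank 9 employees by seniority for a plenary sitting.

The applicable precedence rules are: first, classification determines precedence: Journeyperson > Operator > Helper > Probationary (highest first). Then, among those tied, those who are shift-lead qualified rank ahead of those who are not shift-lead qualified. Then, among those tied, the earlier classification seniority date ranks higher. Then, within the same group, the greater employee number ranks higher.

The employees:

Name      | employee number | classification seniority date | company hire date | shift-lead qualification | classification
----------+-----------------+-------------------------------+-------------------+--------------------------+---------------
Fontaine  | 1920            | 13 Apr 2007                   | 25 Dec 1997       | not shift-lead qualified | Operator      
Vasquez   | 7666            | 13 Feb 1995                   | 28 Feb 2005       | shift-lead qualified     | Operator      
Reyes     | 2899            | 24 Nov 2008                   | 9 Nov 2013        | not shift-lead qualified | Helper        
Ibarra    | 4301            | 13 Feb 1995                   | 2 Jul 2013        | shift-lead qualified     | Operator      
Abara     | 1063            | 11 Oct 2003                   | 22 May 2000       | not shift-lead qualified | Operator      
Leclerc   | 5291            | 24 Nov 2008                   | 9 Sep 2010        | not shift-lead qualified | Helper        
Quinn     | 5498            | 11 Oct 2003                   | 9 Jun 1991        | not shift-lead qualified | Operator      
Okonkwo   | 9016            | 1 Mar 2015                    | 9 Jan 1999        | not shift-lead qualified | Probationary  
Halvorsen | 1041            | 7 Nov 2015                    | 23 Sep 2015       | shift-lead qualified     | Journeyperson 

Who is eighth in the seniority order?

Reyes

By classification: Halvorsen (Journeyperson); then Vasquez, Ibarra, Quinn, Abara and Fontaine (Operator); then Leclerc and Reyes (Helper); then Okonkwo (Probationary).
Among Vasquez, Ibarra, Quinn, Abara and Fontaine, shift-lead qualified before not shift-lead qualified: Vasquez and Ibarra (shift-lead qualified) before Quinn, Abara and Fontaine (not shift-lead qualified).
Vasquez and Ibarra both have classification seniority date 13 Feb 1995, so the next rule applies.
Among Vasquez and Ibarra, by employee number (higher first): Vasquez (7666) before Ibarra (4301).
Among Quinn, Abara and Fontaine, by classification seniority date (earlier first): Quinn and Abara (11 Oct 2003) before Fontaine (13 Apr 2007).
Among Quinn and Abara, by employee number (higher first): Quinn (5498) before Abara (1063).
Leclerc and Reyes are each not shift-lead qualified, so the next rule applies.
Leclerc and Reyes both have classification seniority date 24 Nov 2008, so the next rule applies.
Among Leclerc and Reyes, by employee number (higher first): Leclerc (5291) before Reyes (2899).
Order: Halvorsen, Vasquez, Ibarra, Quinn, Abara, Fontaine, Leclerc, Reyes, Okonkwo.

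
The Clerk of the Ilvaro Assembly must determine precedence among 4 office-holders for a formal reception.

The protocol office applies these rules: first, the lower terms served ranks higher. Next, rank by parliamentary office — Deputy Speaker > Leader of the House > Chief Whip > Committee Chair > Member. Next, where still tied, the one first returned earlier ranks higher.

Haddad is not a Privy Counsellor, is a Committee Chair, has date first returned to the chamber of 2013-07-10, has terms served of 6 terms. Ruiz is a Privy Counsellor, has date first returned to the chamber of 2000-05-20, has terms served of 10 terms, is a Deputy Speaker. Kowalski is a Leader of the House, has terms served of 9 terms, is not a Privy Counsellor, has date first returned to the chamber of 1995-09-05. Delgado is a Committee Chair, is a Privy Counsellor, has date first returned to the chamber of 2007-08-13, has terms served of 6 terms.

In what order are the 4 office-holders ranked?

By terms served (lower first): Delgado and Haddad (both 6 terms); then Kowalski (9 terms); then Ruiz (10 terms).
Delgado and Haddad are each Committee Chair, so the next rule applies.
Among Delgado and Haddad, by date first returned to the chamber (earlier first): Delgado (2007-08-13) before Haddad (2013-07-10).
Full order: Delgado, Haddad, Kowalski, Ruiz.

Delgado, Haddad, Kowalski, Ruiz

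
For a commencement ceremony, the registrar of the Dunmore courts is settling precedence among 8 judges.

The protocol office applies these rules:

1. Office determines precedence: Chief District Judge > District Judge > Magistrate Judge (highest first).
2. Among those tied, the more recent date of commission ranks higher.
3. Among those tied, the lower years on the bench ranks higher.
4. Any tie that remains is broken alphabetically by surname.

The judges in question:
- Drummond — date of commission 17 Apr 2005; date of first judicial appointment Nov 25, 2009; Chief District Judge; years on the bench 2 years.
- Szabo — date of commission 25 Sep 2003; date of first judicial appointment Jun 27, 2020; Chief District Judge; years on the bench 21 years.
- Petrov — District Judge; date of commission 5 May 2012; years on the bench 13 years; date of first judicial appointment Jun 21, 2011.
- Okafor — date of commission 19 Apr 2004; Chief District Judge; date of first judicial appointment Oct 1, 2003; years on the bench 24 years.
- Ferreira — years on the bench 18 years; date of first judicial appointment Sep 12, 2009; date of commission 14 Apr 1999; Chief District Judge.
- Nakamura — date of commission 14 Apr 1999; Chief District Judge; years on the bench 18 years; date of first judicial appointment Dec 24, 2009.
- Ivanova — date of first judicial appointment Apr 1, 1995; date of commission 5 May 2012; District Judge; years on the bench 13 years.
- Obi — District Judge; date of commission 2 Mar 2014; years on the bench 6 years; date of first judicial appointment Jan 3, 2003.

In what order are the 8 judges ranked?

Drummond, Okafor, Szabo, Ferreira, Nakamura, Obi, Ivanova, Petrov

By office: Drummond, Okafor, Szabo, Ferreira and Nakamura (Chief District Judge); then Obi, Ivanova and Petrov (District Judge).
Among Drummond, Okafor, Szabo, Ferreira and Nakamura, by date of commission (later first): Drummond (17 Apr 2005) before Okafor (19 Apr 2004) before Szabo (25 Sep 2003) before Ferreira and Nakamura (14 Apr 1999).
Ferreira and Nakamura both have years on the bench 18 years, so the next rule applies.
Among Ferreira and Nakamura, alphabetically by surname: Ferreira before Nakamura.
Among Obi, Ivanova and Petrov, by date of commission (later first): Obi (2 Mar 2014) before Ivanova and Petrov (5 May 2012).
Ivanova and Petrov both have years on the bench 13 years, so the next rule applies.
Among Ivanova and Petrov, alphabetically by surname: Ivanova before Petrov.
Full order: Drummond, Okafor, Szabo, Ferreira, Nakamura, Obi, Ivanova, Petrov.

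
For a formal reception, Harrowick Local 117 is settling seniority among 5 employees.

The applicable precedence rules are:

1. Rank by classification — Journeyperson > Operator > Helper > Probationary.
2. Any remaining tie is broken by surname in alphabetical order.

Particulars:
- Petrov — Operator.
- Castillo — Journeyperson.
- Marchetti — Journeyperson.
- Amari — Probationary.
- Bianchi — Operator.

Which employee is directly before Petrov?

Bianchi

By classification: Castillo and Marchetti (Journeyperson); then Bianchi and Petrov (Operator); then Amari (Probationary).
Among Castillo and Marchetti, alphabetically by surname: Castillo before Marchetti.
Among Bianchi and Petrov, alphabetically by surname: Bianchi before Petrov.
Order: Castillo, Marchetti, Bianchi, Petrov, Amari.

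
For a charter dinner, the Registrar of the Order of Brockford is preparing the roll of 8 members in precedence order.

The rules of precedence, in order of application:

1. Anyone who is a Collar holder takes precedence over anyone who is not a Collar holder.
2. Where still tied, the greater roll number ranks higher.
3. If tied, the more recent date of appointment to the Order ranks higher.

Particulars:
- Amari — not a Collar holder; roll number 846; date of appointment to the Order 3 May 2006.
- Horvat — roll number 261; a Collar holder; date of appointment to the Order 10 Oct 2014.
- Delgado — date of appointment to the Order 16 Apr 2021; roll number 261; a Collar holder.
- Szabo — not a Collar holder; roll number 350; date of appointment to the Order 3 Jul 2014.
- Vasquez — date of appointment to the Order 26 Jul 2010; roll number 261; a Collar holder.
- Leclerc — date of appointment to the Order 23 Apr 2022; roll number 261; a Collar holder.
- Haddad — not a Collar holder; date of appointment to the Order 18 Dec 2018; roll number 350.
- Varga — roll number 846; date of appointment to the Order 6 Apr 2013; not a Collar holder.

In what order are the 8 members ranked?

Leclerc, Delgado, Horvat, Vasquez, Varga, Amari, Haddad, Szabo

By the first rule: Leclerc, Delgado, Horvat and Vasquez (each a Collar holder); then Varga, Amari, Haddad and Szabo (each not a Collar holder).
Leclerc, Delgado, Horvat and Vasquez all have roll number 261, so the next rule applies.
Among Leclerc, Delgado, Horvat and Vasquez, by date of appointment to the Order (later first): Leclerc (23 Apr 2022) before Delgado (16 Apr 2021) before Horvat (10 Oct 2014) before Vasquez (26 Jul 2010).
Among Varga, Amari, Haddad and Szabo, by roll number (higher first): Varga and Amari (846) before Haddad and Szabo (350).
Among Varga and Amari, by date of appointment to the Order (later first): Varga (6 Apr 2013) before Amari (3 May 2006).
Among Haddad and Szabo, by date of appointment to the Order (later first): Haddad (18 Dec 2018) before Szabo (3 Jul 2014).
Full order: Leclerc, Delgado, Horvat, Vasquez, Varga, Amari, Haddad, Szabo.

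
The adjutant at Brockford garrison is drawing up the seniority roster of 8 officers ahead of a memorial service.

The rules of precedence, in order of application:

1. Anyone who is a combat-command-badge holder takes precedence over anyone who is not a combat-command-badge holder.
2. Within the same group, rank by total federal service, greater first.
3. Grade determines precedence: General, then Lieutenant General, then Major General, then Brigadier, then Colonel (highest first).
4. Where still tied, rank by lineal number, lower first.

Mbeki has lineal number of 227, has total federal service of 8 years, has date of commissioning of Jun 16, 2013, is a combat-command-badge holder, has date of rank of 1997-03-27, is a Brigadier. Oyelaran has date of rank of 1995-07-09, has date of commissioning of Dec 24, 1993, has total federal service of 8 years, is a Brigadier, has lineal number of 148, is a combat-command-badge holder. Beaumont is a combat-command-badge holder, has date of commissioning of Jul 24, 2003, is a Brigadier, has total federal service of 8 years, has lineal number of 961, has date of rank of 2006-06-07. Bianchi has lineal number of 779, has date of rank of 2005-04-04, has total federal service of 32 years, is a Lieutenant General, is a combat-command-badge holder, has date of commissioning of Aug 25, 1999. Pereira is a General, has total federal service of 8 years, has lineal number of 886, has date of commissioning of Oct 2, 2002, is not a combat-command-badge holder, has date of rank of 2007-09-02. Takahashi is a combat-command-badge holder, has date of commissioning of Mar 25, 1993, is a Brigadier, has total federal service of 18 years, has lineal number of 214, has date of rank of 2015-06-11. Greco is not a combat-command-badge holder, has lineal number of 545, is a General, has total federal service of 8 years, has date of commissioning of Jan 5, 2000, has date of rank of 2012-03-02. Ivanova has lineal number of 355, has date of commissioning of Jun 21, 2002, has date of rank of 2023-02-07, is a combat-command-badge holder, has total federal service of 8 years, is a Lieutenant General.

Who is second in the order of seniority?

By the first rule: Bianchi, Takahashi, Ivanova, Oyelaran, Mbeki and Beaumont (each a combat-command-badge holder); then Greco and Pereira (both not a combat-command-badge holder).
Among Bianchi, Takahashi, Ivanova, Oyelaran, Mbeki and Beaumont, by total federal service (higher first): Bianchi (32 years) before Takahashi (18 years) before Ivanova, Oyelaran, Mbeki and Beaumont (8 years).
Among Ivanova, Oyelaran, Mbeki and Beaumont, by grade: Ivanova (Lieutenant General) before Oyelaran, Mbeki and Beaumont (Brigadier).
Among Oyelaran, Mbeki and Beaumont, by lineal number (lower first): Oyelaran (148) before Mbeki (227) before Beaumont (961).
Greco and Pereira both have total federal service 8 years, so the next rule applies.
Greco and Pereira are each General, so the next rule applies.
Among Greco and Pereira, by lineal number (lower first): Greco (545) before Pereira (886).
Order: Bianchi, Takahashi, Ivanova, Oyelaran, Mbeki, Beaumont, Greco, Pereira.

Takahashi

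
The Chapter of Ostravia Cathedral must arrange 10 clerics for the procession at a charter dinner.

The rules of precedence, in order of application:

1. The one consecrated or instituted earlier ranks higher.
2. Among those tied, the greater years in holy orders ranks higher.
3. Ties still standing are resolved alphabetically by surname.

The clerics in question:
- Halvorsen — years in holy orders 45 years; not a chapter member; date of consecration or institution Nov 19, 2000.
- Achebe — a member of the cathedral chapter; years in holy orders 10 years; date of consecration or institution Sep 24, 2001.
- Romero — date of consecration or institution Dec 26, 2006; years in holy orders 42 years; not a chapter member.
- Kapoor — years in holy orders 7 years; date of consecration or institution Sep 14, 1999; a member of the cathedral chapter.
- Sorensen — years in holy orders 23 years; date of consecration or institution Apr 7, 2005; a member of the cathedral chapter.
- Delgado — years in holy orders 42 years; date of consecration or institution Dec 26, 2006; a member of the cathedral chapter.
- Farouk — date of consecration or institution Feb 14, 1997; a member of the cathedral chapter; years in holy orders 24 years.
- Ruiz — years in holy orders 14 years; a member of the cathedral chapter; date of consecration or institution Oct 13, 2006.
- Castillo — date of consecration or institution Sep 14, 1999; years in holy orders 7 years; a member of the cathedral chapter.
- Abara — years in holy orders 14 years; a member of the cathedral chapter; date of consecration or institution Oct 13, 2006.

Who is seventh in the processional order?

Abara

By date of consecration or institution (earlier first): Farouk (Feb 14, 1997); then Castillo and Kapoor (both Sep 14, 1999); then Halvorsen (Nov 19, 2000); then Achebe (Sep 24, 2001); then Sorensen (Apr 7, 2005); then Abara and Ruiz (both Oct 13, 2006); then Delgado and Romero (both Dec 26, 2006).
Castillo and Kapoor both have years in holy orders 7 years, so the next rule applies.
Among Castillo and Kapoor, alphabetically by surname: Castillo before Kapoor.
Abara and Ruiz both have years in holy orders 14 years, so the next rule applies.
Among Abara and Ruiz, alphabetically by surname: Abara before Ruiz.
Delgado and Romero both have years in holy orders 42 years, so the next rule applies.
Among Delgado and Romero, alphabetically by surname: Delgado before Romero.
Order: Farouk, Castillo, Kapoor, Halvorsen, Achebe, Sorensen, Abara, Ruiz, Delgado, Romero.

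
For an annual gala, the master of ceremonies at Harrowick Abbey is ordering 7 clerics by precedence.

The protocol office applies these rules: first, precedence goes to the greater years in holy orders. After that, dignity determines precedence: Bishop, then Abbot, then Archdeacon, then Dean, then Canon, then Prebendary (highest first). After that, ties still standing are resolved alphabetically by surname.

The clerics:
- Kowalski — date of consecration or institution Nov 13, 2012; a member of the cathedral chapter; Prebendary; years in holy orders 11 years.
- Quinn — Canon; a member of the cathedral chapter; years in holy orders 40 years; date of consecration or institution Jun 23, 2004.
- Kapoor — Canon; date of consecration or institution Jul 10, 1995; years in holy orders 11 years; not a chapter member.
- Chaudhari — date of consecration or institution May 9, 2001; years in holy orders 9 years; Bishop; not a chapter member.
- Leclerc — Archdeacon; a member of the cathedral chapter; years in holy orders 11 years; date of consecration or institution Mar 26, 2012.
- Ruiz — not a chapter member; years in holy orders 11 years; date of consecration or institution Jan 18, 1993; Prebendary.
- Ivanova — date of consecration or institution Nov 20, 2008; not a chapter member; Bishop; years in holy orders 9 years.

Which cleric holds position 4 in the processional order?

By years in holy orders (higher first): Quinn (40 years); then Leclerc, Kapoor, Kowalski and Ruiz (each 11 years); then Chaudhari and Ivanova (both 9 years).
Among Leclerc, Kapoor, Kowalski and Ruiz, by dignity: Leclerc (Archdeacon) before Kapoor (Canon) before Kowalski and Ruiz (Prebendary).
Among Kowalski and Ruiz, alphabetically by surname: Kowalski before Ruiz.
Chaudhari and Ivanova are each Bishop, so the next rule applies.
Among Chaudhari and Ivanova, alphabetically by surname: Chaudhari before Ivanova.
Order: Quinn, Leclerc, Kapoor, Kowalski, Ruiz, Chaudhari, Ivanova.

Kowalski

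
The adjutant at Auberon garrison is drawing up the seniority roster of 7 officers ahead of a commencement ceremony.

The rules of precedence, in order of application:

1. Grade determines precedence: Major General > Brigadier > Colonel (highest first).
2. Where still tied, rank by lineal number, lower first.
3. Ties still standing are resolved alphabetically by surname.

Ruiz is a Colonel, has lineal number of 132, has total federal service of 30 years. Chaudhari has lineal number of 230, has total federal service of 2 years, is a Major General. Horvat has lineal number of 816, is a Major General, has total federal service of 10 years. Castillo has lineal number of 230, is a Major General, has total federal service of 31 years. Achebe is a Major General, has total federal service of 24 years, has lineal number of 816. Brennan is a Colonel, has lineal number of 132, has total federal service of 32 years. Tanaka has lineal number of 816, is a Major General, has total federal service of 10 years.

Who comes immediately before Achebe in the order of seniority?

By grade: Castillo, Chaudhari, Achebe, Horvat and Tanaka (Major General); then Brennan and Ruiz (Colonel).
Among Castillo, Chaudhari, Achebe, Horvat and Tanaka, by lineal number (lower first): Castillo and Chaudhari (230) before Achebe, Horvat and Tanaka (816).
Among Castillo and Chaudhari, alphabetically by surname: Castillo before Chaudhari.
Among Achebe, Horvat and Tanaka, alphabetically by surname: Achebe before Horvat before Tanaka.
Brennan and Ruiz both have lineal number 132, so the next rule applies.
Among Brennan and Ruiz, alphabetically by surname: Brennan before Ruiz.
Order: Castillo, Chaudhari, Achebe, Horvat, Tanaka, Brennan, Ruiz.

Chaudhari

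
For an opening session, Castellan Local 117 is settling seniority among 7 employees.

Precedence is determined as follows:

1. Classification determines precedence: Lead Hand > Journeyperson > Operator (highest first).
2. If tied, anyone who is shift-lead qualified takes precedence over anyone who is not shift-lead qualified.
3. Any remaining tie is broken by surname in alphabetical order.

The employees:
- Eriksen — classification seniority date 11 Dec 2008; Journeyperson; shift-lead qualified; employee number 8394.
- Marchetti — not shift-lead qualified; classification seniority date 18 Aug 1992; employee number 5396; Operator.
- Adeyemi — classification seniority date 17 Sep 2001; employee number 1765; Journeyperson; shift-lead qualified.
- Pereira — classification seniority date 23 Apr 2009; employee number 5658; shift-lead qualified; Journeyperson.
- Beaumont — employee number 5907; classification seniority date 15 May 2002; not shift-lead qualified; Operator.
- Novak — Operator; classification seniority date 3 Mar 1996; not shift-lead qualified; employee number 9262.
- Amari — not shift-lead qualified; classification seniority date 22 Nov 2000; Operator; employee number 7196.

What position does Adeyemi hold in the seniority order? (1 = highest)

1

By classification: Adeyemi, Eriksen and Pereira (Journeyperson); then Amari, Beaumont, Marchetti and Novak (Operator).
Adeyemi, Eriksen and Pereira are each shift-lead qualified, so the next rule applies.
Among Adeyemi, Eriksen and Pereira, alphabetically by surname: Adeyemi before Eriksen before Pereira.
Amari, Beaumont, Marchetti and Novak are each not shift-lead qualified, so the next rule applies.
Among Amari, Beaumont, Marchetti and Novak, alphabetically by surname: Amari before Beaumont before Marchetti before Novak.
Order: Adeyemi, Eriksen, Pereira, Amari, Beaumont, Marchetti, Novak. So position 1.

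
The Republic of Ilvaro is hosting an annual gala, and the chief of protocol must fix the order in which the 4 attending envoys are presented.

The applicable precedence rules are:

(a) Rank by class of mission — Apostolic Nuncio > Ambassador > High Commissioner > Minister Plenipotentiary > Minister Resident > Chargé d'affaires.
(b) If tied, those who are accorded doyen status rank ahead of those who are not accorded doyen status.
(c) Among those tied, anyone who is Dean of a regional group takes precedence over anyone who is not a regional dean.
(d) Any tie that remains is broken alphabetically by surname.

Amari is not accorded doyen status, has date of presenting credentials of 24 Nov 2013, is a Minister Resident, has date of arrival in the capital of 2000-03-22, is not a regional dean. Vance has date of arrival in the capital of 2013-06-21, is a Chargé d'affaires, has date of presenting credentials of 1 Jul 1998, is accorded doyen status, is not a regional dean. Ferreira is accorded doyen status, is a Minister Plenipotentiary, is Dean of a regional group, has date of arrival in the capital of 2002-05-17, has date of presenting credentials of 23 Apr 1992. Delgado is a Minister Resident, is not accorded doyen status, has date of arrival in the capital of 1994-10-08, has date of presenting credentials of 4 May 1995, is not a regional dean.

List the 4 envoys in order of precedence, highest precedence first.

By class of mission: Ferreira (Minister Plenipotentiary); then Amari and Delgado (Minister Resident); then Vance (Chargé d'affaires).
Amari and Delgado are each not accorded doyen status, so the next rule applies.
Amari and Delgado are each not a regional dean, so the next rule applies.
Among Amari and Delgado, alphabetically by surname: Amari before Delgado.
Full order: Ferreira, Amari, Delgado, Vance.

Ferreira, Amari, Delgado, Vance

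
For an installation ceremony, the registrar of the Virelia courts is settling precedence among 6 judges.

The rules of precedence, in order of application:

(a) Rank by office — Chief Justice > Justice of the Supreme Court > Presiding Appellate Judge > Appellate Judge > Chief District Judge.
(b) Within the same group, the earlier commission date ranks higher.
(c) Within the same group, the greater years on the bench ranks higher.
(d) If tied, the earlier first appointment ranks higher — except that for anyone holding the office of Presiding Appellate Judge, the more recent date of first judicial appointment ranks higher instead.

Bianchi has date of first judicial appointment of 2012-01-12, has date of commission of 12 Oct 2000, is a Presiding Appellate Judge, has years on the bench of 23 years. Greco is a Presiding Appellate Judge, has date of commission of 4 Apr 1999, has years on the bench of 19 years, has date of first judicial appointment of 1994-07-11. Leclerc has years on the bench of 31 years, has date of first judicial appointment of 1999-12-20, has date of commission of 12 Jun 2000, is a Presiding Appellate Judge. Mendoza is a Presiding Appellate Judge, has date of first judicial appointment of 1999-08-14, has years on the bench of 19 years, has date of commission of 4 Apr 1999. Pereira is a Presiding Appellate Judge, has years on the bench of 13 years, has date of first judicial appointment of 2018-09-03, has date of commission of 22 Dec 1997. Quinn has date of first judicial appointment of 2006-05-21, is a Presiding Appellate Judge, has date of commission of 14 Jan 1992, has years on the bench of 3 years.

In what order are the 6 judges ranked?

By office: Quinn, Pereira, Mendoza, Greco, Leclerc and Bianchi (Presiding Appellate Judge).
Among Quinn, Pereira, Mendoza, Greco, Leclerc and Bianchi, by date of commission (earlier first): Quinn (14 Jan 1992) before Pereira (22 Dec 1997) before Mendoza and Greco (4 Apr 1999) before Leclerc (12 Jun 2000) before Bianchi (12 Oct 2000).
Mendoza and Greco both have years on the bench 19 years, so the next rule applies.
Among Mendoza and Greco, by date of first judicial appointment (later first) (reversed rule for this group): Mendoza (1999-08-14) before Greco (1994-07-11).
Full order: Quinn, Pereira, Mendoza, Greco, Leclerc, Bianchi.

Quinn, Pereira, Mendoza, Greco, Leclerc, Bianchi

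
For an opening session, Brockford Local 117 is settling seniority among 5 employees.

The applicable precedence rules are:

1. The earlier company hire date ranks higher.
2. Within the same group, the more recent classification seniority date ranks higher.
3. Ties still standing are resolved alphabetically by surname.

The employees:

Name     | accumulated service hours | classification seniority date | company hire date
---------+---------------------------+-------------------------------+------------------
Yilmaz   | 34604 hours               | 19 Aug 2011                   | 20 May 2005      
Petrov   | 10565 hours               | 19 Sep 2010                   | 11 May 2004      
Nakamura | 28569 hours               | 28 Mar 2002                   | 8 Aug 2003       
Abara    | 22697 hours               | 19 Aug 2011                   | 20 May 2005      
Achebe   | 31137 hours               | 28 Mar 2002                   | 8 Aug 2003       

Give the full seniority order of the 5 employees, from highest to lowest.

Achebe, Nakamura, Petrov, Abara, Yilmaz

By company hire date (earlier first): Achebe and Nakamura (both 8 Aug 2003); then Petrov (11 May 2004); then Abara and Yilmaz (both 20 May 2005).
Achebe and Nakamura both have classification seniority date 28 Mar 2002, so the next rule applies.
Among Achebe and Nakamura, alphabetically by surname: Achebe before Nakamura.
Abara and Yilmaz both have classification seniority date 19 Aug 2011, so the next rule applies.
Among Abara and Yilmaz, alphabetically by surname: Abara before Yilmaz.
Full order: Achebe, Nakamura, Petrov, Abara, Yilmaz.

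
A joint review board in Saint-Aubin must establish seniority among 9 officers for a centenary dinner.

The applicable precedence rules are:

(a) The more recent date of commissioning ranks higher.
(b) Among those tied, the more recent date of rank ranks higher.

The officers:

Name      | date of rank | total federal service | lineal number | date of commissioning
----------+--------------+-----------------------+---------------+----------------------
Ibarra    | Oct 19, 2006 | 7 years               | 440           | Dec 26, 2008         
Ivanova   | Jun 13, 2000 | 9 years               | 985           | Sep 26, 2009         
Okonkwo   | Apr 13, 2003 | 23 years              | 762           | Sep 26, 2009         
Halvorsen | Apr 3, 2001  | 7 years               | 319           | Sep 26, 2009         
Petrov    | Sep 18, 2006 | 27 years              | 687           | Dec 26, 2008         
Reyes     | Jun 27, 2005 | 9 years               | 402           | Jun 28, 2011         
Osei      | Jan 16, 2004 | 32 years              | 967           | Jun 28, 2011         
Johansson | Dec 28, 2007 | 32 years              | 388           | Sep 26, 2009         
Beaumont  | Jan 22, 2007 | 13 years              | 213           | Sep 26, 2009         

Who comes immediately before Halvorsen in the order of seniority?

Okonkwo

By date of commissioning (later first): Reyes and Osei (both Jun 28, 2011); then Johansson, Beaumont, Okonkwo, Halvorsen and Ivanova (each Sep 26, 2009); then Ibarra and Petrov (both Dec 26, 2008).
Among Reyes and Osei, by date of rank (later first): Reyes (Jun 27, 2005) before Osei (Jan 16, 2004).
Among Johansson, Beaumont, Okonkwo, Halvorsen and Ivanova, by date of rank (later first): Johansson (Dec 28, 2007) before Beaumont (Jan 22, 2007) before Okonkwo (Apr 13, 2003) before Halvorsen (Apr 3, 2001) before Ivanova (Jun 13, 2000).
Among Ibarra and Petrov, by date of rank (later first): Ibarra (Oct 19, 2006) before Petrov (Sep 18, 2006).
Order: Reyes, Osei, Johansson, Beaumont, Okonkwo, Halvorsen, Ivanova, Ibarra, Petrov.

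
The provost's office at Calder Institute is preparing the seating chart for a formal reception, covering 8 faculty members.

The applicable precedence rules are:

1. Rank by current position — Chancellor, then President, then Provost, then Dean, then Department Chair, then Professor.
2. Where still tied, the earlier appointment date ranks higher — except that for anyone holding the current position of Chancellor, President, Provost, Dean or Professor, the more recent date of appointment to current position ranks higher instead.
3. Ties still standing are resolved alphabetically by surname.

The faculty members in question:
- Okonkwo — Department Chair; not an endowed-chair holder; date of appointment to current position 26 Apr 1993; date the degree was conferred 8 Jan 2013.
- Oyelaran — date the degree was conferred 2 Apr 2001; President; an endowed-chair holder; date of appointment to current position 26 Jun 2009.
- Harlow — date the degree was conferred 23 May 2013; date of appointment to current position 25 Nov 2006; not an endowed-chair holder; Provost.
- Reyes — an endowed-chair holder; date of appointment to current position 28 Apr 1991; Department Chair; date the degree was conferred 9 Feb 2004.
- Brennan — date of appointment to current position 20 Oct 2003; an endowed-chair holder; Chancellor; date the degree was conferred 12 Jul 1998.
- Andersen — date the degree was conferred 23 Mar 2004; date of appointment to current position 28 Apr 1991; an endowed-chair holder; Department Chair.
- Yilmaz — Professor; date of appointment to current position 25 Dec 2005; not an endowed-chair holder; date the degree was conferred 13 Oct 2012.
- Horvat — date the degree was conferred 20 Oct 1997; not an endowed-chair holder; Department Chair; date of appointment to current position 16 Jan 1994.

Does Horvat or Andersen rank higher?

Andersen

By current position: Brennan (Chancellor); then Oyelaran (President); then Harlow (Provost); then Andersen, Reyes, Okonkwo and Horvat (Department Chair); then Yilmaz (Professor).
Among Andersen, Reyes, Okonkwo and Horvat, by date of appointment to current position (earlier first): Andersen and Reyes (28 Apr 1991) before Okonkwo (26 Apr 1993) before Horvat (16 Jan 1994).
Among Andersen and Reyes, alphabetically by surname: Andersen before Reyes.
So Andersen takes precedence.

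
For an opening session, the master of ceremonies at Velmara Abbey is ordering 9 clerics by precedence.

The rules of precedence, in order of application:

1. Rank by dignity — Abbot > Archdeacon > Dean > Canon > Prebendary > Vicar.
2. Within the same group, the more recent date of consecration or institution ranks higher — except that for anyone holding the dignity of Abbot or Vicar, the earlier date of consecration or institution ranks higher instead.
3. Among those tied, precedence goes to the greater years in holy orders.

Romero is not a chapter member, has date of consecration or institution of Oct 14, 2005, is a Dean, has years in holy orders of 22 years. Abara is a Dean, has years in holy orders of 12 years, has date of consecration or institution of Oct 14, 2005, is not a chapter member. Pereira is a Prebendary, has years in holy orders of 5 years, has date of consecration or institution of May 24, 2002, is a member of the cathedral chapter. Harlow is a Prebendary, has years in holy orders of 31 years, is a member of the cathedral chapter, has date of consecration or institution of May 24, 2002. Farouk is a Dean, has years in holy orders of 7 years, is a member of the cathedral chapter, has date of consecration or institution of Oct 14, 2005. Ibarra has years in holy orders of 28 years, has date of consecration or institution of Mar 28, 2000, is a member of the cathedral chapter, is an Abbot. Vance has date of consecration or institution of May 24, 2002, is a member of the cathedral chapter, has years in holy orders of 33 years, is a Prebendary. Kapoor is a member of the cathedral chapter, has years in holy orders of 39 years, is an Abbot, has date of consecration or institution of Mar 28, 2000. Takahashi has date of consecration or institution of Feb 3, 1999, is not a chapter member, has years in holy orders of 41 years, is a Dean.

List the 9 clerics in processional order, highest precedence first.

By dignity: Kapoor and Ibarra (Abbot); then Romero, Abara, Farouk and Takahashi (Dean); then Vance, Harlow and Pereira (Prebendary).
Kapoor and Ibarra both have date of consecration or institution Mar 28, 2000, so the next rule applies.
Among Kapoor and Ibarra, by years in holy orders (higher first): Kapoor (39 years) before Ibarra (28 years).
Among Romero, Abara, Farouk and Takahashi, by date of consecration or institution (later first): Romero, Abara and Farouk (Oct 14, 2005) before Takahashi (Feb 3, 1999).
Among Romero, Abara and Farouk, by years in holy orders (higher first): Romero (22 years) before Abara (12 years) before Farouk (7 years).
Vance, Harlow and Pereira all have date of consecration or institution May 24, 2002, so the next rule applies.
Among Vance, Harlow and Pereira, by years in holy orders (higher first): Vance (33 years) before Harlow (31 years) before Pereira (5 years).
Full order: Kapoor, Ibarra, Romero, Abara, Farouk, Takahashi, Vance, Harlow, Pereira.

Kapoor, Ibarra, Romero, Abara, Farouk, Takahashi, Vance, Harlow, Pereira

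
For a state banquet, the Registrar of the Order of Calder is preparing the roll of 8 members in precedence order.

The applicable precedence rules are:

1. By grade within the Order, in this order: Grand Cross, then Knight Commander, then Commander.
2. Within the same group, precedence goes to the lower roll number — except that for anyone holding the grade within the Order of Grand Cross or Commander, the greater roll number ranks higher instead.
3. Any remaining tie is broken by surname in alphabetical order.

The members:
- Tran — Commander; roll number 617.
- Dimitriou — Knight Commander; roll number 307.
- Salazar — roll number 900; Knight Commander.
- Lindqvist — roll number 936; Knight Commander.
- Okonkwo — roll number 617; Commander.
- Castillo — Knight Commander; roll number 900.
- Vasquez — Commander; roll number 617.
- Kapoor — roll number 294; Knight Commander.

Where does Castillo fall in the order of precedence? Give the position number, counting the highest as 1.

3

By grade within the Order: Kapoor, Dimitriou, Castillo, Salazar and Lindqvist (Knight Commander); then Okonkwo, Tran and Vasquez (Commander).
Among Kapoor, Dimitriou, Castillo, Salazar and Lindqvist, by roll number (lower first): Kapoor (294) before Dimitriou (307) before Castillo and Salazar (900) before Lindqvist (936).
Among Castillo and Salazar, alphabetically by surname: Castillo before Salazar.
Okonkwo, Tran and Vasquez all have roll number 617, so the next rule applies.
Among Okonkwo, Tran and Vasquez, alphabetically by surname: Okonkwo before Tran before Vasquez.
Order: Kapoor, Dimitriou, Castillo, Salazar, Lindqvist, Okonkwo, Tran, Vasquez. So position 3.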